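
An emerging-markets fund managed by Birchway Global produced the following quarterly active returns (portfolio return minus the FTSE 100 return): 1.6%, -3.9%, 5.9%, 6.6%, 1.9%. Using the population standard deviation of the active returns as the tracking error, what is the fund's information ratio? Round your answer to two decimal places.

0.64

r̄ = (1.6 − 3.9 + 5.9 + 6.6 + 1.9) / 5 = 2.4200%
Population σ = √[Σ(r − r̄)² / 5] = √[70.4680 / 5] = √14.0936 = 3.7541%
IR = r̄ / tracking error = 2.4200 / 3.7541 = 0.6446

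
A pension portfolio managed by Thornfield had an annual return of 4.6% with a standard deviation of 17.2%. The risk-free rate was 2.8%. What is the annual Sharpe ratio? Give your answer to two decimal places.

Sharpe = (Rp − Rf) / σp = (4.6% − 2.8%) / 17.2% = 1.80% / 17.2% = 0.1047

0.10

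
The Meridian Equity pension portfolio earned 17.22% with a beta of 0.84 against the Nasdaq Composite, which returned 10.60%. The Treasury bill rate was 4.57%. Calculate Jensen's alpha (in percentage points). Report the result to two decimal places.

CAPM expected return = Rf + β(Rm − Rf) = 4.57% + 0.84 × (10.60% − 4.57%) = 4.57 + 0.84 × 6.03 = 9.6352%
Jensen's α = Rp − E[R] = 17.22% − 9.6352% = 7.5848

7.58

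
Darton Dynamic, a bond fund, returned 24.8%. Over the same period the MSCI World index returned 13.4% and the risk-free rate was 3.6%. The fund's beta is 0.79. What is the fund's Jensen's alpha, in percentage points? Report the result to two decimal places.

CAPM expected return = Rf + β(Rm − Rf) = 3.6% + 0.79 × (13.4% − 3.6%) = 3.6 + 0.79 × 9.80 = 11.3420%
Jensen's α = Rp − E[R] = 24.8% − 11.3420% = 13.4580

13.46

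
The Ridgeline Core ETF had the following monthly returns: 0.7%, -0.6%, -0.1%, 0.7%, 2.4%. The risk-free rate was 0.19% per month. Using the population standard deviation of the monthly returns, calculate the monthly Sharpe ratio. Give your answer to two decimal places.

r̄ = (0.7 − 0.6 − 0.1 + 0.7 + 2.4) / 5 = 0.6200%
Σ(r − r̄)² = 5.1880; population σ = √(5.1880/5) = 1.0186%
Sharpe = (r̄ − rf) / σ = (0.6200 − 0.19) / 1.0186 = 0.4300 / 1.0186 = 0.4221

0.42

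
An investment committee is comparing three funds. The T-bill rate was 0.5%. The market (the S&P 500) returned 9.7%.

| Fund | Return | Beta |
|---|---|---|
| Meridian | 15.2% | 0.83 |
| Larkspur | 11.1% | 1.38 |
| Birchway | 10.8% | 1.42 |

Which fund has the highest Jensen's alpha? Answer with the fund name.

Meridian

Meridian: α = 15.2% − [0.5% + 0.83 × (9.7% − 0.5%)] = 7.064
Larkspur: α = 11.1% − [0.5% + 1.38 × (9.7% − 0.5%)] = -2.096
Birchway: α = 10.8% − [0.5% + 1.42 × (9.7% − 0.5%)] = -2.764
Highest: Meridian (7.064).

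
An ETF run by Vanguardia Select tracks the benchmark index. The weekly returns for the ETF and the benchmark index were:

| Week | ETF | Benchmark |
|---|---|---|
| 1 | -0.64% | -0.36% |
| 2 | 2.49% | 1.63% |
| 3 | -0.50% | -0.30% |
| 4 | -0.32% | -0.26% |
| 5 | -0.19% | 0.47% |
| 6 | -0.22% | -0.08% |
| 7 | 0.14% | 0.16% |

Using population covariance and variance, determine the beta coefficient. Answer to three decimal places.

r̄p = 0.1086%,  r̄m = 0.1800%
Cov = Σ(rp − r̄p)(rm − r̄m) / 7 = 0.6195
Var(rm) = Σ(rm − r̄m)² / 7 = 0.4243
β = Cov / Var = 0.6195 / 0.4243 = 1.4601

1.460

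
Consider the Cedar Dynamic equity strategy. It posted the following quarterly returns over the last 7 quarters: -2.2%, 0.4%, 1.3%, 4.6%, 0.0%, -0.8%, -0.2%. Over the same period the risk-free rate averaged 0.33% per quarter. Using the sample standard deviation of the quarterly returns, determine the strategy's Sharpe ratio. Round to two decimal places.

0.05

Mean return r̄ = 3.10 / 7 = 0.4429%
Σ(r − r̄)² = 27.1571; sample σ = √(27.1571/6) = 2.1275%
Sharpe = (r̄ − rf) / σ = (0.4429 − 0.33) / 2.1275 = 0.1129 / 2.1275 = 0.0531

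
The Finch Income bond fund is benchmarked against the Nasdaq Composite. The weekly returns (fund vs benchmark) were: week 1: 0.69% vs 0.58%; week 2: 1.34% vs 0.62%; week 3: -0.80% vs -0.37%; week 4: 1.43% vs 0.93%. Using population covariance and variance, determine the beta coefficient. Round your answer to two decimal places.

r̄p = 0.6650%,  r̄m = 0.4400%
Cov = Σ(rp − r̄p)(rm − r̄m) / 4 = 0.4216
Var(rm) = Σ(rm − r̄m)² / 4 = 0.2371
β = Cov / Var = 0.4216 / 0.2371 = 1.7782

1.78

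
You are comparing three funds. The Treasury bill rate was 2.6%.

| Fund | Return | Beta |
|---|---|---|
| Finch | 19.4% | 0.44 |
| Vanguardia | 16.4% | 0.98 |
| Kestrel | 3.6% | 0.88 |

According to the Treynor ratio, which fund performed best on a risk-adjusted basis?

Finch

Finch: Treynor = (19.4% − 2.6%) / 0.44 = 38.182
Vanguardia: Treynor = (16.4% − 2.6%) / 0.98 = 14.082
Kestrel: Treynor = (3.6% − 2.6%) / 0.88 = 1.136
Highest: Finch (38.182).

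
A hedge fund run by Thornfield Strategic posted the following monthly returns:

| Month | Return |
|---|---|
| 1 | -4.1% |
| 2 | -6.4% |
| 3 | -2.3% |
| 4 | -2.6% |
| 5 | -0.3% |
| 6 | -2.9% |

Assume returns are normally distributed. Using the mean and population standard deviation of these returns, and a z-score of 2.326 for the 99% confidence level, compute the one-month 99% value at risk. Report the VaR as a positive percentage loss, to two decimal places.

r̄ = (-4.1 − 6.4 − 2.3 − 2.6 − 0.3 − 2.9) / 6 = -3.1000%
Population σ = √[Σ(r − r̄)² / 6] = √[20.6600 / 6] = √3.4433 = 1.8556%
VaR = −(r̄ − z·σ) = −(-3.1000 − 2.326 × 1.8556) = −(-7.4161) = 7.4161%

7.42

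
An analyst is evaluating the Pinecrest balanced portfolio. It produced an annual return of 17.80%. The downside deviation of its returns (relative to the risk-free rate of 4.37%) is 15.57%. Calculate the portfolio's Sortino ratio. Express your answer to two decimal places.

Sortino = (Rp − Rf) / σd = (17.80% − 4.37%) / 15.57% = 13.43% / 15.57% = 0.8626

0.86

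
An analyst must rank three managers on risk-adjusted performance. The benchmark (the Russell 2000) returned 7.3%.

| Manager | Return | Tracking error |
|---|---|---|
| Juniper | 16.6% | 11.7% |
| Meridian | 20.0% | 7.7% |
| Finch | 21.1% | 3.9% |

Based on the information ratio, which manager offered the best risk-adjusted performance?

Juniper: IR = (16.6% − 7.3%) / 11.7% = 0.795
Meridian: IR = (20.0% − 7.3%) / 7.7% = 1.649
Finch: IR = (21.1% − 7.3%) / 3.9% = 3.538
Highest: Finch (3.538).

Finch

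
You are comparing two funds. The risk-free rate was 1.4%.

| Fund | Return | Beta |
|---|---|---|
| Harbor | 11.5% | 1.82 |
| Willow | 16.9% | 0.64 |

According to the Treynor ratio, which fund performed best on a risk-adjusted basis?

Harbor: Treynor = (11.5% − 1.4%) / 1.82 = 5.549
Willow: Treynor = (16.9% − 1.4%) / 0.64 = 24.219
Highest: Willow (24.219).

Willow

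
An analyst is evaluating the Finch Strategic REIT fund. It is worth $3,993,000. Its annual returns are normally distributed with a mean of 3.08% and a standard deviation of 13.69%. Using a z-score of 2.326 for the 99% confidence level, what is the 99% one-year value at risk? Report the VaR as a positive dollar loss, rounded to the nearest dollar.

Return at the 99% tail: μ − z·σ = 3.08% − 2.326 × 13.69% = 3.08 − 31.84294 = -28.76294%
VaR = −(-28.76294%) × $3,993,000 = 28.76294% × $3,993,000 = $1,148,504

$1,148,504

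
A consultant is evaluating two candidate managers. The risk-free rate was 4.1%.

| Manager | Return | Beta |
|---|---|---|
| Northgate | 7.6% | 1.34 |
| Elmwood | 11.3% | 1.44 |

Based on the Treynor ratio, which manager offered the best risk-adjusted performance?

Northgate: Treynor = (7.6% − 4.1%) / 1.34 = 2.612
Elmwood: Treynor = (11.3% − 4.1%) / 1.44 = 5.000
Highest: Elmwood (5.000).

Elmwood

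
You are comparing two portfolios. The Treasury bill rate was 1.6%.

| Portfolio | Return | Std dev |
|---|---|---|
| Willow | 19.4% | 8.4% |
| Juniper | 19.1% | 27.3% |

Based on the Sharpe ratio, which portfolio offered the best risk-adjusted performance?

Willow

Willow: Sharpe ratio = (19.4% − 1.6%) / 8.4% = 2.119
Juniper: Sharpe ratio = (19.1% − 1.6%) / 27.3% = 0.641
Highest: Willow (2.119).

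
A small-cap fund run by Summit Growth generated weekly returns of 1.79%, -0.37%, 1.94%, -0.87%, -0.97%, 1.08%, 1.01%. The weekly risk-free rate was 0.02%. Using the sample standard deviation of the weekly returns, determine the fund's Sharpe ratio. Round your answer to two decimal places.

r̄ = (1.79 − 0.37 + 1.94 − 0.87 − 0.97 + 1.08 + 1.01) / 7 = 3.610 / 7 = 0.5157%
Σ(r − r̄)² = (1.79 − 0.5157)² + (-0.37 − 0.5157)² + … = 9.1272
sample σ = √(9.1272 / 6) = √1.5212 = 1.2334%
Sharpe = (r̄ − rf) / σ = (0.5157 − 0.02) / 1.2334 = 0.4957 / 1.2334 = 0.4019

0.40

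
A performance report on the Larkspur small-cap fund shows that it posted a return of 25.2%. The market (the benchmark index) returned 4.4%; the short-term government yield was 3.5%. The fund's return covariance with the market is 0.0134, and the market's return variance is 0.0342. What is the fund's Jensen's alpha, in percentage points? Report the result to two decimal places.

β = Cov / Var = 0.0134 / 0.0342 = 0.3918
E[R] = Rf + β(Rm − Rf) = 3.5% + 0.3918 × (4.4% − 3.5%) = 3.8526%
α = Rp − E[R] = 25.2% − 3.8526% = 21.3474

21.35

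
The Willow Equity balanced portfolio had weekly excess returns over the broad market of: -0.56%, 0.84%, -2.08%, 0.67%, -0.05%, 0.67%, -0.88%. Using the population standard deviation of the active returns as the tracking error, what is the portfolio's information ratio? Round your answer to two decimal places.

-0.20

r̄ = (-0.56 + 0.84 − 2.08 + 0.67 − 0.05 + 0.67 − 0.88) / 7 = -1.390 / 7 = -0.1986%
Population std dev = √[6.7443 / 7] = 0.9816%
IR = r̄ / tracking error = -0.1986 / 0.9816 = -0.2023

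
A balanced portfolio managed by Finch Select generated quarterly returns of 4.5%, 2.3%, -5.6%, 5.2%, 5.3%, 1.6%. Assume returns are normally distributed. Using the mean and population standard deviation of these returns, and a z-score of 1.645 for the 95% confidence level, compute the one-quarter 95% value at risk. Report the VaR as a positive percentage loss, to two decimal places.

3.98

Mean return r̄ = 13.30 / 6 = 2.2167%
Σ(r − r̄)² = 85.1083; population σ = √(85.1083/6) = 3.7663%
VaR = −(r̄ − z·σ) = −(2.2167 − 1.645 × 3.7663) = −(-3.9789) = 3.9789%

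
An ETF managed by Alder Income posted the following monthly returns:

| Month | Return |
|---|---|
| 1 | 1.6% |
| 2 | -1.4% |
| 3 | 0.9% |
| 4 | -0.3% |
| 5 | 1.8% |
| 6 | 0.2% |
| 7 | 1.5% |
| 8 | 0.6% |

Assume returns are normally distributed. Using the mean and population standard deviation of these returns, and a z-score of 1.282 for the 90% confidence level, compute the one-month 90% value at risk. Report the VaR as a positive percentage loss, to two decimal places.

r̄ = (1.6 − 1.4 + 0.9 − 0.3 + 1.8 + 0.2 + 1.5 + 0.6) / 8 = 4.90 / 8 = 0.6125%
Population σ = √[Σ(r − r̄)² / 8] = √[8.3088 / 8] = √1.0386 = 1.0191%
VaR = −(r̄ − z·σ) = −(0.6125 − 1.282 × 1.0191) = −(-0.6940) = 0.6940%

0.69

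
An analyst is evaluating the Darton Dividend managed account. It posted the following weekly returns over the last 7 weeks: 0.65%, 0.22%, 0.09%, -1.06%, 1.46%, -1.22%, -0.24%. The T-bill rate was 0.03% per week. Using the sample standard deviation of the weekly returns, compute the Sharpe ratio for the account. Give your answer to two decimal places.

r̄ = (0.65 + 0.22 + 0.09 − 1.06 + 1.46 − 1.22 − 0.24) / 7 = -0.0143%
Sample σ = √[Σ(r − r̄)² / 6] = √[5.2788 / 6] = √0.8798 = 0.9380%
Sharpe = (r̄ − rf) / σ = (-0.0143 − 0.03) / 0.9380 = -0.0443 / 0.9380 = -0.0472

-0.05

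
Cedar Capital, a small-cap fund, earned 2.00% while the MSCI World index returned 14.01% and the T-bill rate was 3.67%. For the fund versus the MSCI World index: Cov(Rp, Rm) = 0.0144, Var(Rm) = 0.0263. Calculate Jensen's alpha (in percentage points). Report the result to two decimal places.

-7.33

β = Cov / Var = 0.0144 / 0.0263 = 0.5475
E[R] = Rf + β(Rm − Rf) = 3.67% + 0.5475 × (14.01% − 3.67%) = 9.3312%
α = Rp − E[R] = 2.00% − 9.3312% = -7.3312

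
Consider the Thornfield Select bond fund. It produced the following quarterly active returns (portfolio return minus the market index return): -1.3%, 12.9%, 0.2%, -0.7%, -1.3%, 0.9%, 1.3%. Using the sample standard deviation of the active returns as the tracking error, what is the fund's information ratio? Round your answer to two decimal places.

r̄ = (-1.3 + 12.9 + 0.2 − 0.7 − 1.3 + 0.9 + 1.3) / 7 = 1.7143%
Σ(r − r̄)² = (-1.3 − 1.7143)² + (12.9 − 1.7143)² + … = 152.2486
sample σ = √(152.2486 / 6) = √25.3748 = 5.0373%
IR = r̄ / tracking error = 1.7143 / 5.0373 = 0.3403

0.34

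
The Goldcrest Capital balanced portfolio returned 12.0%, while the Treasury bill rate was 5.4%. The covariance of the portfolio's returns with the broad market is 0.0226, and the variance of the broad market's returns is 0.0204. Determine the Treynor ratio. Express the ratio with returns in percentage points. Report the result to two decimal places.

5.96

β = Cov / Var = 0.0226 / 0.0204 = 1.1078
Treynor = (Rp − Rf) / β = (12.0% − 5.4%) / 1.1078 = 6.60 / 1.1078 = 5.9578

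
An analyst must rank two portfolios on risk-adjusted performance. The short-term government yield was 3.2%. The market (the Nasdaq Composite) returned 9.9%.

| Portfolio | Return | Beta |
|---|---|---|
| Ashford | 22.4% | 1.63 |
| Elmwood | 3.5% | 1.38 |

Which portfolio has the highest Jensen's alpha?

Ashford: α = 22.4% − [3.2% + 1.63 × (9.9% − 3.2%)] = 8.279
Elmwood: α = 3.5% − [3.2% + 1.38 × (9.9% − 3.2%)] = -8.946
Highest: Ashford (8.279).

Ashford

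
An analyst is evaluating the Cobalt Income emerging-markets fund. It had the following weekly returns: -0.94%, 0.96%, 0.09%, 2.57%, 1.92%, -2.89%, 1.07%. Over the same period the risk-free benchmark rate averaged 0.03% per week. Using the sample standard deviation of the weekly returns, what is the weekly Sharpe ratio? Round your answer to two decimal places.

0.20

r̄ = (-0.94 + 0.96 + 0.09 + 2.57 + 1.92 − 2.89 + 1.07) / 7 = 2.780 / 7 = 0.3971%
Sample σ = √[Σ(r − r̄)² / 6] = √[20.4975 / 6] = √3.4163 = 1.8483%
Sharpe = (r̄ − rf) / σ = (0.3971 − 0.03) / 1.8483 = 0.3671 / 1.8483 = 0.1986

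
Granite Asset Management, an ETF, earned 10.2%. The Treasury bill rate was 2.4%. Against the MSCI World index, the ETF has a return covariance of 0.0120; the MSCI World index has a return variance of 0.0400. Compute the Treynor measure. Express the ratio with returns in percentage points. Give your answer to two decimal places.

26.00

β = Cov / Var = 0.0120 / 0.0400 = 0.3000
Treynor = (Rp − Rf) / β = (10.2% − 2.4%) / 0.3000 = 7.80 / 0.3000 = 26.0000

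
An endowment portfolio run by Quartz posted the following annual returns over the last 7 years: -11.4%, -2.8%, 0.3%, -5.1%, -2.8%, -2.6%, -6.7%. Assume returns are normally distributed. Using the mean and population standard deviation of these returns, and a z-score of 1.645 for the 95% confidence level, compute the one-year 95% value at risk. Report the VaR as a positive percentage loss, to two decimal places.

10.18

r̄ = (-11.4 − 2.8 + 0.3 − 5.1 − 2.8 − 2.6 − 6.7) / 7 = -4.4429%
Population std dev = √[85.2171 / 7] = 3.4891%
VaR = −(r̄ − z·σ) = −(-4.4429 − 1.645 × 3.4891) = −(-10.1825) = 10.1825%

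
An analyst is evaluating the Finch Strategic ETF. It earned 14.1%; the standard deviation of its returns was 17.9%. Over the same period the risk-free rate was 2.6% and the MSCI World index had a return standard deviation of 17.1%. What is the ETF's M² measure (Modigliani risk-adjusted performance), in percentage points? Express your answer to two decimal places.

13.59

Sharpe = (Rp − Rf) / σp = (14.1% − 2.6%) / 17.9% = 0.6425
M² = Rf + Sharpe × σm = 2.6% + 0.6425 × 17.1% = 13.5868%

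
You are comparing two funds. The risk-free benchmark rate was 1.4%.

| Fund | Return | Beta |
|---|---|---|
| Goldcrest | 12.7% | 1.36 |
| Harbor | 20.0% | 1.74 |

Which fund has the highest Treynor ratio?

Goldcrest: Treynor = (12.7% − 1.4%) / 1.36 = 8.309
Harbor: Treynor = (20.0% − 1.4%) / 1.74 = 10.690
Highest: Harbor (10.690).

Harbor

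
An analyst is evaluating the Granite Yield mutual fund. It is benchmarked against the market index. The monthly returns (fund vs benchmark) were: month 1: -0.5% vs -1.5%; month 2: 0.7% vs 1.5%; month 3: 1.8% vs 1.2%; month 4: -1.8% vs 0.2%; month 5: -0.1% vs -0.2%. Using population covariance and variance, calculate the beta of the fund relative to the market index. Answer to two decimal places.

0.63

r̄p = 0.0200%,  r̄m = 0.2400%
Cov = Σ(rp − r̄p)(rm − r̄m) / 5 = 0.7192
Var(rm) = Σ(rm − r̄m)² / 5 = 1.1464
β = Cov / Var = 0.7192 / 1.1464 = 0.6274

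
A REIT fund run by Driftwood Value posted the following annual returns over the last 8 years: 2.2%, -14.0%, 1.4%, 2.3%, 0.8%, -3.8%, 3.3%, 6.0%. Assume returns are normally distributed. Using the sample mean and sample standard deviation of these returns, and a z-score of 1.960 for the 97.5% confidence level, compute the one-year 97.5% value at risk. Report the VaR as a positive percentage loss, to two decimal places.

r̄ = (2.2 − 14 + 1.4 + 2.3 + 0.8 − 3.8 + 3.3 + 6) / 8 = -0.2250%
Σ(r − r̄)² = (2.2 − (-0.2250))² + (-14 − (-0.2250))² + (1.4 − (-0.2250))² + … = 269.6550
sample σ = √(269.6550 / 7) = √38.5221 = 6.2066%
VaR = −(r̄ − z·σ) = −(-0.2250 − 1.960 × 6.2066) = −(-12.3899) = 12.3899%

12.39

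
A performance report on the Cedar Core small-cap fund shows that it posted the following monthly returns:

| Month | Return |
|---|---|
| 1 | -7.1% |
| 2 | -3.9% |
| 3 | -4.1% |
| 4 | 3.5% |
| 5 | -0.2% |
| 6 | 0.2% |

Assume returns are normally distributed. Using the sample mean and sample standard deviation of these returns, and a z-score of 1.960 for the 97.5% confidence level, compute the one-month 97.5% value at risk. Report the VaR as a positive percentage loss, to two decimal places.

μ = (-7.1 − 3.9 − 4.1 + 3.5 − 0.2 + 0.2) / 6 = -1.9333%
Σ(r − μ)² = 72.3333; sample σ = √(72.3333/5) = 3.8035%
VaR = −(μ − z·σ) = −(-1.9333 − 1.960 × 3.8035) = −(-9.3882) = 9.3882%

9.39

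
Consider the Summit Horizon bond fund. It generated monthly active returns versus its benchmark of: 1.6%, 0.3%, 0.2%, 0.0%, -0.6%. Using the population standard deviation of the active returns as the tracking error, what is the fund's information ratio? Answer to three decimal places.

0.416

μ = (1.6 + 0.3 + 0.2 + 0 − 0.6) / 5 = 1.50 / 5 = 0.3000%
Population std dev = √[2.6000 / 5] = 0.7211%
IR = μ / tracking error = 0.3000 / 0.7211 = 0.4160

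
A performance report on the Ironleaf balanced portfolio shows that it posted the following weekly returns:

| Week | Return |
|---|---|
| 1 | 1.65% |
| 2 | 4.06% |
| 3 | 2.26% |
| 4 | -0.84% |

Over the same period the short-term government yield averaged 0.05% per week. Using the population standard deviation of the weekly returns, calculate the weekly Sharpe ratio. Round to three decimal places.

0.988

Mean return r̄ = 7.130 / 4 = 1.7825%
Population std dev = √[12.3101 / 4] = 1.7543%
Sharpe = (r̄ − rf) / σ = (1.7825 − 0.05) / 1.7543 = 1.7325 / 1.7543 = 0.9876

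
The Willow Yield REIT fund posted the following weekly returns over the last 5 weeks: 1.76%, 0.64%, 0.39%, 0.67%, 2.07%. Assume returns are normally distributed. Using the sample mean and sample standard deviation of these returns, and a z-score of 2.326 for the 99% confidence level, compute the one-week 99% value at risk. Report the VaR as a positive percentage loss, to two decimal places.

r̄ = (1.76 + 0.64 + 0.39 + 0.67 + 2.07) / 5 = 5.530 / 5 = 1.1060%
Σ(r − r̄)² = 2.2769; sample σ = √(2.2769/4) = 0.7545%
VaR = −(r̄ − z·σ) = −(1.1060 − 2.326 × 0.7545) = −(-0.6490) = 0.6490%

0.65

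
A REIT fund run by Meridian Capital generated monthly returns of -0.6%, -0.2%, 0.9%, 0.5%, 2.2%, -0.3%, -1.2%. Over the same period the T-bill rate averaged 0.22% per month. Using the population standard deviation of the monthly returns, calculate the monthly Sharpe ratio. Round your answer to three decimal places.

-0.033

r̄ = (-0.6 − 0.2 + 0.9 + 0.5 + 2.2 − 0.3 − 1.2) / 7 = 0.1857%
Σ(r − r̄)² = (-0.6 − 0.1857)² + (-0.2 − 0.1857)² + (0.9 − 0.1857)² + … = 7.5886
population σ = √(7.5886 / 7) = √1.0841 = 1.0412%
Sharpe = (r̄ − rf) / σ = (0.1857 − 0.22) / 1.0412 = -0.0343 / 1.0412 = -0.0329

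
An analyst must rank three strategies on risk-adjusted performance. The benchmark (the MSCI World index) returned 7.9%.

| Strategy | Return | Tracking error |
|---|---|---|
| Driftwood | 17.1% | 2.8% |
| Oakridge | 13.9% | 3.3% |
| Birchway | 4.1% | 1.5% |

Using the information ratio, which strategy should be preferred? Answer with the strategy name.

Driftwood: IR = (17.1% − 7.9%) / 2.8% = 3.286
Oakridge: IR = (13.9% − 7.9%) / 3.3% = 1.818
Birchway: IR = (4.1% − 7.9%) / 1.5% = -2.533
Highest: Driftwood (3.286).

Driftwood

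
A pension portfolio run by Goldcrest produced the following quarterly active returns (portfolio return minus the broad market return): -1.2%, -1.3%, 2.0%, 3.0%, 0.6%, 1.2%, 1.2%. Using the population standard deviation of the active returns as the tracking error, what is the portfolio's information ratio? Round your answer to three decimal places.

0.536

Mean return μ = 5.50 / 7 = 0.7857%
Population std dev = √[15.0486 / 7] = 1.4662%
IR = μ / tracking error = 0.7857 / 1.4662 = 0.5359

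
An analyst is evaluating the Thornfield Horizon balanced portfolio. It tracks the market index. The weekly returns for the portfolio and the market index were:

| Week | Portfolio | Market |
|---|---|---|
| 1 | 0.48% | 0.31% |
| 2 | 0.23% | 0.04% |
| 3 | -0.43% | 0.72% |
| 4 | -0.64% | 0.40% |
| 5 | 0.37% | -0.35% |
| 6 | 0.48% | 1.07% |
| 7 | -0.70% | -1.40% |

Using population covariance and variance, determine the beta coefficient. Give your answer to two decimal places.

r̄p = -0.0300%,  r̄m = 0.1129%
Cov = Σ(rp − r̄p)(rm − r̄m) / 7 = 0.1400
Var(rm) = Σ(rm − r̄m)² / 7 = 0.5592
β = Cov / Var = 0.1400 / 0.5592 = 0.2504

0.25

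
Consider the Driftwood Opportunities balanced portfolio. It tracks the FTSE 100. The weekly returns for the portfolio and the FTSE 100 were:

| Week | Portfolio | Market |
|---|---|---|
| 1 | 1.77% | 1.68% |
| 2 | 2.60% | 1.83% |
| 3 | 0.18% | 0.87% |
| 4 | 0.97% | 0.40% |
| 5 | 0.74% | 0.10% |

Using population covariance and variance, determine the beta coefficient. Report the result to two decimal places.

0.96

r̄p = 1.2520%,  r̄m = 0.9760%
Cov = Σ(rp − r̄p)(rm − r̄m) / 5 = 0.4481
Var(rm) = Σ(rm − r̄m)² / 5 = 0.4671
β = Cov / Var = 0.4481 / 0.4671 = 0.9593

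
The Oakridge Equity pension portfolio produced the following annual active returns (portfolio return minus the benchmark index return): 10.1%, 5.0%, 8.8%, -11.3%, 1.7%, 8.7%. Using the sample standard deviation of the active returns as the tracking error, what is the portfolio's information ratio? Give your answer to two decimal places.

Mean return μ = 23.00 / 6 = 3.8333%
Σ(r − μ)² = (10.1 − 3.8333)² + (5 − 3.8333)² + (8.8 − 3.8333)² + … = 322.5533
σ = √[322.5533 / 5] = 8.0319%
IR = μ / tracking error = 3.8333 / 8.0319 = 0.4773

0.48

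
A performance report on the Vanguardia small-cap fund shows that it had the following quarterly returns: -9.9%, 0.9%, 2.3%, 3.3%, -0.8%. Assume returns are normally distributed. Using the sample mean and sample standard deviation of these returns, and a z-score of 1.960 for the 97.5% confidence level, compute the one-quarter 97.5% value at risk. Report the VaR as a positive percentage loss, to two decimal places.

μ = (-9.9 + 0.9 + 2.3 + 3.3 − 0.8) / 5 = -4.20 / 5 = -0.8400%
Sample σ = √[Σ(r − μ)² / 4] = √[112.1120 / 4] = √28.0280 = 5.2941%
VaR = −(μ − z·σ) = −(-0.8400 − 1.960 × 5.2941) = −(-11.2164) = 11.2164%

11.22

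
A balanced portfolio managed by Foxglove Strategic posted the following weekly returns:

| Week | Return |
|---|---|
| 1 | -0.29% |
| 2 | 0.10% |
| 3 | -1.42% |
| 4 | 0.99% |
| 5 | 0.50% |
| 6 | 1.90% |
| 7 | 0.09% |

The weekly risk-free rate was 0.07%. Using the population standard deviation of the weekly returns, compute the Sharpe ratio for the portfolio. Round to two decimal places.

r̄ = (-0.29 + 0.1 − 1.42 + 0.99 + 0.5 + 1.9 + 0.09) / 7 = 1.870 / 7 = 0.2671%
Σ(r − r̄)² = (-0.29 − 0.2671)² + (0.1 − 0.2671)² + (-1.42 − 0.2671)² + … = 6.4591
population σ = √(6.4591 / 7) = √0.9227 = 0.9606%
Sharpe = (r̄ − rf) / σ = (0.2671 − 0.07) / 0.9606 = 0.1971 / 0.9606 = 0.2052

0.21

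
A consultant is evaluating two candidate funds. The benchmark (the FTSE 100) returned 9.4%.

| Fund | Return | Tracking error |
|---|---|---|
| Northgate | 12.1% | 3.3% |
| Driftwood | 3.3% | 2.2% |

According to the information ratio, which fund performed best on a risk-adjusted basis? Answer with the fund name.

Northgate: IR = (12.1% − 9.4%) / 3.3% = 0.818
Driftwood: IR = (3.3% − 9.4%) / 2.2% = -2.773
Highest: Northgate (0.818).

Northgate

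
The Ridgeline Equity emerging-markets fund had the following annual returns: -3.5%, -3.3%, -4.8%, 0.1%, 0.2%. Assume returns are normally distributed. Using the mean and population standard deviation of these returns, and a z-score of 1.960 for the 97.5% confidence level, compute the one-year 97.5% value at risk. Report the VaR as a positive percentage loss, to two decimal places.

6.25

Mean return μ = -11.30 / 5 = -2.2600%
Population σ = √[Σ(r − μ)² / 5] = √[20.6920 / 5] = √4.1384 = 2.0343%
VaR = −(μ − z·σ) = −(-2.2600 − 1.960 × 2.0343) = −(-6.2472) = 6.2472%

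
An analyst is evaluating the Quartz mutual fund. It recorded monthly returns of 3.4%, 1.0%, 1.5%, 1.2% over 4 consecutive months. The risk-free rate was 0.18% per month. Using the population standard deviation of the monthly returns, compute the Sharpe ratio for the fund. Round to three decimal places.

1.670

r̄ = (3.4 + 1 + 1.5 + 1.2) / 4 = 7.10 / 4 = 1.7750%
Population σ = √[Σ(r − r̄)² / 4] = √[3.6475 / 4] = √0.9119 = 0.9549%
Sharpe = (r̄ − rf) / σ = (1.7750 − 0.18) / 0.9549 = 1.5950 / 0.9549 = 1.6703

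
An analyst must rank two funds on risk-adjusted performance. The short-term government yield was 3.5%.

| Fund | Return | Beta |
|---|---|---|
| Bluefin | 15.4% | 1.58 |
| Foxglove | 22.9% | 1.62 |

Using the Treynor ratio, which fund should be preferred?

Bluefin: Treynor = (15.4% − 3.5%) / 1.58 = 7.532
Foxglove: Treynor = (22.9% − 3.5%) / 1.62 = 11.975
Highest: Foxglove (11.975).

Foxglove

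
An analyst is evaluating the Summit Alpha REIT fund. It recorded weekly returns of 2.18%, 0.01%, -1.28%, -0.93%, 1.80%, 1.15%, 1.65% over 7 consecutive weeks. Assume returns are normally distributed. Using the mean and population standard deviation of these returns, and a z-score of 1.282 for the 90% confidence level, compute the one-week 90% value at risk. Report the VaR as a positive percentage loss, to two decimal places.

Mean return r̄ = 4.580 / 7 = 0.6543%
Σ(r − r̄)² = 11.5442; population σ = √(11.5442/7) = 1.2842%
VaR = −(r̄ − z·σ) = −(0.6543 − 1.282 × 1.2842) = −(-0.9920) = 0.9920%

0.99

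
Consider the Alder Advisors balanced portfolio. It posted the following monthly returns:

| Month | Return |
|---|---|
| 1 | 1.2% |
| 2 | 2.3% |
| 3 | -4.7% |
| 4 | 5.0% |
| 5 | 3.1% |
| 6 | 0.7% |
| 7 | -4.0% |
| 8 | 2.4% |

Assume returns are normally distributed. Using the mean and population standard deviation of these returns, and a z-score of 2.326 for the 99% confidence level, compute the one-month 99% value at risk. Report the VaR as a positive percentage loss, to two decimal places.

Mean return r̄ = 6.00 / 8 = 0.7500%
Population std dev = √[81.1800 / 8] = 3.1855%
VaR = −(r̄ − z·σ) = −(0.7500 − 2.326 × 3.1855) = −(-6.6595) = 6.6595%

6.66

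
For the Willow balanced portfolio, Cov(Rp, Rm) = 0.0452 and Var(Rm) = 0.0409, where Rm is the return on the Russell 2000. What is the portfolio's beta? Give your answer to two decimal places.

1.11

β = Cov(Rp, Rm) / Var(Rm) = 0.0452 / 0.0409 = 1.1051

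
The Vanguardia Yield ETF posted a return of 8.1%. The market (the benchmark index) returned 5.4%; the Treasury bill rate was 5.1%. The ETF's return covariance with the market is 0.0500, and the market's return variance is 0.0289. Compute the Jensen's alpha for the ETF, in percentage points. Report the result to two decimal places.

β = Cov / Var = 0.0500 / 0.0289 = 1.7301
E[R] = Rf + β(Rm − Rf) = 5.1% + 1.7301 × (5.4% − 5.1%) = 5.6190%
α = Rp − E[R] = 8.1% − 5.6190% = 2.4810

2.48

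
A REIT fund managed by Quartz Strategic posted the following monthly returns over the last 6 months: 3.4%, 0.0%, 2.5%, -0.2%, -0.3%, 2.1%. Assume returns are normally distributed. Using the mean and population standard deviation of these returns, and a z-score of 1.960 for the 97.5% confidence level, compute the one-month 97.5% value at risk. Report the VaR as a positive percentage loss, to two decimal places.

r̄ = (3.4 + 0 + 2.5 − 0.2 − 0.3 + 2.1) / 6 = 1.2500%
Population std dev = √[12.9750 / 6] = 1.4705%
VaR = −(r̄ − z·σ) = −(1.2500 − 1.960 × 1.4705) = −(-1.6322) = 1.6322%

1.63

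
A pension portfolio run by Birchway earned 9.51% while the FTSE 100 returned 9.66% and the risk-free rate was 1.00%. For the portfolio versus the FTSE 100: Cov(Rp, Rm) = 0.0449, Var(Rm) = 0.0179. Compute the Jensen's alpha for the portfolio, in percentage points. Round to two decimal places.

β = Cov / Var = 0.0449 / 0.0179 = 2.5084
E[R] = Rf + β(Rm − Rf) = 1.00% + 2.5084 × (9.66% − 1.00%) = 22.7227%
α = Rp − E[R] = 9.51% − 22.7227% = -13.2127

-13.21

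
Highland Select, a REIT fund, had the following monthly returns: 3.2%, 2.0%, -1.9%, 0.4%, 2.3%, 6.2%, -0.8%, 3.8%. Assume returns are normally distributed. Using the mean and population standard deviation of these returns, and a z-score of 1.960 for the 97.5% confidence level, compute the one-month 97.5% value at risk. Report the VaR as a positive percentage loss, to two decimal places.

μ = (3.2 + 2 − 1.9 + 0.4 + 2.3 + 6.2 − 0.8 + 3.8) / 8 = 1.9000%
Population std dev = √[47.9400 / 8] = 2.4480%
VaR = −(μ − z·σ) = −(1.9000 − 1.960 × 2.4480) = −(-2.8981) = 2.8981%

2.90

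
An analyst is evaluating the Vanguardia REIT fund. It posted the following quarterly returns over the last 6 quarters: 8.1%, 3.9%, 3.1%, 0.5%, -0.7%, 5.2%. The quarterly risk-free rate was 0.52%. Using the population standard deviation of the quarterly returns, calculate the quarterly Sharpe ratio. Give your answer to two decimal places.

0.97

Mean return r̄ = 20.10 / 6 = 3.3500%
Population σ = √[Σ(r − r̄)² / 6] = √[50.8750 / 6] = √8.4792 = 2.9119%
Sharpe = (r̄ − rf) / σ = (3.3500 − 0.52) / 2.9119 = 2.8300 / 2.9119 = 0.9719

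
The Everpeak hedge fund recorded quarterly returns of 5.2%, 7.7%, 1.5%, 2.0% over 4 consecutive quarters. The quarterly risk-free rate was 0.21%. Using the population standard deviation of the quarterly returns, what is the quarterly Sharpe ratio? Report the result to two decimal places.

Mean return r̄ = 16.40 / 4 = 4.1000%
Σ(r − r̄)² = (5.2 − 4.1000)² + (7.7 − 4.1000)² + (1.5 − 4.1000)² + … = 25.3400
σ = √[25.3400 / 4] = 2.5169%
Sharpe = (r̄ − rf) / σ = (4.1000 − 0.21) / 2.5169 = 3.8900 / 2.5169 = 1.5456

1.55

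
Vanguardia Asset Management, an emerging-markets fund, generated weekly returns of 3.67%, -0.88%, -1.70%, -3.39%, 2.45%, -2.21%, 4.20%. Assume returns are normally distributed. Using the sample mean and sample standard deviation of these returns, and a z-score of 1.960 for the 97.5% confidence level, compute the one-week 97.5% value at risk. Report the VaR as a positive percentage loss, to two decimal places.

Mean return r̄ = 2.140 / 7 = 0.3057%
Σ(r − r̄)² = 56.4978; sample σ = √(56.4978/6) = 3.0686%
VaR = −(r̄ − z·σ) = −(0.3057 − 1.960 × 3.0686) = −(-5.7088) = 5.7088%

5.71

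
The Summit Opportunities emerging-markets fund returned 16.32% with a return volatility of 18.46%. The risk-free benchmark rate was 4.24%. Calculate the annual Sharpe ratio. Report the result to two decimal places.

0.65

Sharpe = (Rp − Rf) / σp = (16.32% − 4.24%) / 18.46% = 12.08% / 18.46% = 0.6544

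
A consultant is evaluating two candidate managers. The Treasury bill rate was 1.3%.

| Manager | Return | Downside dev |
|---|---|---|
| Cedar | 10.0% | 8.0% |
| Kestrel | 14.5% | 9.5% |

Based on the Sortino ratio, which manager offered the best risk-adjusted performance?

Kestrel

Cedar: Sortino ratio = (10.0% − 1.3%) / 8.0% = 1.088
Kestrel: Sortino ratio = (14.5% − 1.3%) / 9.5% = 1.389
Highest: Kestrel (1.389).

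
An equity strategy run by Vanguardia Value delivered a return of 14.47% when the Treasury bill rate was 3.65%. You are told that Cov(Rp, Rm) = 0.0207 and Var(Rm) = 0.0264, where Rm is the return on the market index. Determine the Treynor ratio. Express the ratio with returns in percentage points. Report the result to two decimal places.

β = Cov / Var = 0.0207 / 0.0264 = 0.7841
Treynor = (Rp − Rf) / β = (14.47% − 3.65%) / 0.7841 = 10.82 / 0.7841 = 13.7993

13.80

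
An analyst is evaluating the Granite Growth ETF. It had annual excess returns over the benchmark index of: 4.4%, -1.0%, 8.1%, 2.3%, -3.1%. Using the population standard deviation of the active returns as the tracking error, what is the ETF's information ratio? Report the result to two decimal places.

0.54

r̄ = (4.4 − 1 + 8.1 + 2.3 − 3.1) / 5 = 10.70 / 5 = 2.1400%
Population σ = √[Σ(r − r̄)² / 5] = √[77.9720 / 5] = √15.5944 = 3.9490%
IR = r̄ / tracking error = 2.1400 / 3.9490 = 0.5419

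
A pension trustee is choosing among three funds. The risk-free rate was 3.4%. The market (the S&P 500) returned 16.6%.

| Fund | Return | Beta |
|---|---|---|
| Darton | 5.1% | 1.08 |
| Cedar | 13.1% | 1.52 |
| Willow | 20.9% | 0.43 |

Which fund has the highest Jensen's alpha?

Willow

Darton: α = 5.1% − [3.4% + 1.08 × (16.6% − 3.4%)] = -12.556
Cedar: α = 13.1% − [3.4% + 1.52 × (16.6% − 3.4%)] = -10.364
Willow: α = 20.9% − [3.4% + 0.43 × (16.6% − 3.4%)] = 11.824
Highest: Willow (11.824).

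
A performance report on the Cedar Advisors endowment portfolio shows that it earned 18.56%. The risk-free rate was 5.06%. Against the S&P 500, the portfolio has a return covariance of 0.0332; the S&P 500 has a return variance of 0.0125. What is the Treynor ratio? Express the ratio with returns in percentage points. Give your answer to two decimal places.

β = Cov / Var = 0.0332 / 0.0125 = 2.6560
Treynor = (Rp − Rf) / β = (18.56% − 5.06%) / 2.6560 = 13.50 / 2.6560 = 5.0828

5.08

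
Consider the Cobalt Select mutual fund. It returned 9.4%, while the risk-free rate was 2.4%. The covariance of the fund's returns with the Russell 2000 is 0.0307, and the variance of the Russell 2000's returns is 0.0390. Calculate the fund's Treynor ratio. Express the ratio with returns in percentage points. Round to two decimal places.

β = Cov / Var = 0.0307 / 0.0390 = 0.7872
Treynor = (Rp − Rf) / β = (9.4% − 2.4%) / 0.7872 = 7.00 / 0.7872 = 8.8923

8.89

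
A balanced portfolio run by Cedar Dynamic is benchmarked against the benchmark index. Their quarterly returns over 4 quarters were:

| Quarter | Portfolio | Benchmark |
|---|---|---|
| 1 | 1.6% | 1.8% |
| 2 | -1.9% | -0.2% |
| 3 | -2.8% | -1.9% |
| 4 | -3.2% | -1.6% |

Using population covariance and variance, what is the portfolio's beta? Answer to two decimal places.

1.25

r̄p = -1.5750%,  r̄m = -0.4750%
Cov = Σ(rp − r̄p)(rm − r̄m) / 4 = 2.6769
Var(rm) = Σ(rm − r̄m)² / 4 = 2.1369
β = Cov / Var = 2.6769 / 2.1369 = 1.2527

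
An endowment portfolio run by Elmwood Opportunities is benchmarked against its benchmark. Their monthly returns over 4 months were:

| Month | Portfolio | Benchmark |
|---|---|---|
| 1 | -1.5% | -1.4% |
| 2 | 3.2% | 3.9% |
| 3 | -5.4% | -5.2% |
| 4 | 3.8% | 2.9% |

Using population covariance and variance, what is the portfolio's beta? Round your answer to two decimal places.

1.02

r̄p = 0.0250%,  r̄m = 0.0500%
Cov = Σ(rp − r̄p)(rm − r̄m) / 4 = 13.4188
Var(rm) = Σ(rm − r̄m)² / 4 = 13.1525
β = Cov / Var = 13.4188 / 13.1525 = 1.0202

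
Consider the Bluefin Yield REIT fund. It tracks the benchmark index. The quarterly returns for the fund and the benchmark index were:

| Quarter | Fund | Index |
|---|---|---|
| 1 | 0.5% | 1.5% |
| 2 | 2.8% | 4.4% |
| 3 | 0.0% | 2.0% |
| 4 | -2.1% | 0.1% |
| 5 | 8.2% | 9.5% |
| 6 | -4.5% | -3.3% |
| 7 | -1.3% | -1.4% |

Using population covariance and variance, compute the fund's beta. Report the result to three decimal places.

r̄p = 0.5143%,  r̄m = 1.8286%
Cov = Σ(rp − r̄p)(rm − r̄m) / 7 = 14.4067
Var(rm) = Σ(rm − r̄m)² / 7 = 15.0449
β = Cov / Var = 14.4067 / 15.0449 = 0.9576

0.958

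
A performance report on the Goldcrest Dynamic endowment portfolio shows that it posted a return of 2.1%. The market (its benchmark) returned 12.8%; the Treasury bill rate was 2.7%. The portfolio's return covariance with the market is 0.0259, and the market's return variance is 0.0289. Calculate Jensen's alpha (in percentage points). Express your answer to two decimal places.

-9.65

β = Cov / Var = 0.0259 / 0.0289 = 0.8962
E[R] = Rf + β(Rm − Rf) = 2.7% + 0.8962 × (12.8% − 2.7%) = 11.7516%
α = Rp − E[R] = 2.1% − 11.7516% = -9.6516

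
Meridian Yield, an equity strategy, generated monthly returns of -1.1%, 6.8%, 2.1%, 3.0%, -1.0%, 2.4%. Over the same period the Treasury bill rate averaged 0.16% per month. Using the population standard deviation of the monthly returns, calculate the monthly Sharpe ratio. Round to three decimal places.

Mean return r̄ = 12.20 / 6 = 2.0333%
Σ(r − r̄)² = (-1.1 − 2.0333)² + (6.8 − 2.0333)² + … = 42.8133
population σ = √(42.8133 / 6) = √7.1356 = 2.6713%
Sharpe = (r̄ − rf) / σ = (2.0333 − 0.16) / 2.6713 = 1.8733 / 2.6713 = 0.7013

0.701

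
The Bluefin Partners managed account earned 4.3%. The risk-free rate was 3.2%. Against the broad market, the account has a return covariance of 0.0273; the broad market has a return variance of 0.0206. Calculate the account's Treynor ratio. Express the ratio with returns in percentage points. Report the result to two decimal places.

β = Cov / Var = 0.0273 / 0.0206 = 1.3252
Treynor = (Rp − Rf) / β = (4.3% − 3.2%) / 1.3252 = 1.10 / 1.3252 = 0.8301

0.83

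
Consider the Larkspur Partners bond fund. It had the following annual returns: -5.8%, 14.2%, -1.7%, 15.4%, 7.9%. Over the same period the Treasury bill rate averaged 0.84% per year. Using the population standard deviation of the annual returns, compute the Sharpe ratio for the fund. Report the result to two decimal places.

r̄ = (-5.8 + 14.2 − 1.7 + 15.4 + 7.9) / 5 = 6.0000%
Σ(r − r̄)² = (-5.8 − 6.0000)² + (14.2 − 6.0000)² + (-1.7 − 6.0000)² + … = 357.7400
σ = √[357.7400 / 5] = 8.4586%
Sharpe = (r̄ − rf) / σ = (6.0000 − 0.84) / 8.4586 = 5.1600 / 8.4586 = 0.6100

0.61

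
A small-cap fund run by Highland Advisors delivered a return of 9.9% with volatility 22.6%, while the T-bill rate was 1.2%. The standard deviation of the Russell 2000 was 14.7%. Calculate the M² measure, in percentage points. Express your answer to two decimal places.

Sharpe = (Rp − Rf) / σp = (9.9% − 1.2%) / 22.6% = 0.3850
M² = Rf + Sharpe × σm = 1.2% + 0.3850 × 14.7% = 6.8595%

6.86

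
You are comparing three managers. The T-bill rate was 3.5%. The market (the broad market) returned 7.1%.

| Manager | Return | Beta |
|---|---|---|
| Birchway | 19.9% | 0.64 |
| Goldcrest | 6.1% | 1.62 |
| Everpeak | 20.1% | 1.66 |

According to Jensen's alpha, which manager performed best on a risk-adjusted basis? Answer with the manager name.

Birchway

Birchway: α = 19.9% − [3.5% + 0.64 × (7.1% − 3.5%)] = 14.096
Goldcrest: α = 6.1% − [3.5% + 1.62 × (7.1% − 3.5%)] = -3.232
Everpeak: α = 20.1% − [3.5% + 1.66 × (7.1% − 3.5%)] = 10.624
Highest: Birchway (14.096).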